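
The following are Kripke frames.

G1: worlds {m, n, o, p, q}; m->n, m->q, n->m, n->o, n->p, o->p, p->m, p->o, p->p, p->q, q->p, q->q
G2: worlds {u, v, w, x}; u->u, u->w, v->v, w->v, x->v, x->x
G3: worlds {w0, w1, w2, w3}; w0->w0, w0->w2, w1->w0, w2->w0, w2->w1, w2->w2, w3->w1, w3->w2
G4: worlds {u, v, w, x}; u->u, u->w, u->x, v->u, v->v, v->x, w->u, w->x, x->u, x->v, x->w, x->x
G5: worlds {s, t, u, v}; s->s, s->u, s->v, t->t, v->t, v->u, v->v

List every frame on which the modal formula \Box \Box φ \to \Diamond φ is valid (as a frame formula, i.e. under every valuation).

G1, G2, G3, G4

This is the axiom for a generalized confluence (Geach) condition; its first-order frame correspondent is \forall x \exists w (x R^2 w \wedge xRw).
G1: condition met.
G2: condition met.
G3: condition met.
G4: condition met.
G5: fails — at u but no w with uR²w and uRw.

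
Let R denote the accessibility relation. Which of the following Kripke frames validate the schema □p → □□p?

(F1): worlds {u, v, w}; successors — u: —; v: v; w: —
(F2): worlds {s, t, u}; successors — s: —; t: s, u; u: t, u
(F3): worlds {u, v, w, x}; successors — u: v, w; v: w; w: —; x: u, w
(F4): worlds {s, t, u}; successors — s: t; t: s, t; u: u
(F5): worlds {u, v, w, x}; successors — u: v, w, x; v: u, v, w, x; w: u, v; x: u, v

(F1)

This is the axiom for transitivity; its first-order frame correspondent is ∀x ∀y ∀z (Rxy ∧ Ryz → Rxz).
(F1): satisfies the condition.
(F2): fails — Rtu and Rut but not Rtt.
(F3): fails — Rxu and Ruv but not Rxv.
(F4): fails — Rst and Rts but not Rss.
(F5): fails — Ruv and Rvu but not Ruu.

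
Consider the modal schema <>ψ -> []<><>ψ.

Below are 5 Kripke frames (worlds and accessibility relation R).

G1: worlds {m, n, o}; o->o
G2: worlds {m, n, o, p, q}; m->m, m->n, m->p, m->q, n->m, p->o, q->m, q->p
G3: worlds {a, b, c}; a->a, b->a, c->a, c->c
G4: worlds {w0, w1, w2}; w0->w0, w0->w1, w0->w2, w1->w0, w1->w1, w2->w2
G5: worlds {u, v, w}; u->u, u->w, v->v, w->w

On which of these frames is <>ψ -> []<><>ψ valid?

G1

The schema corresponds to a generalized confluence (Geach) condition: forall x forall y forall z ((xRy & xRz) -> exists w (y = w & z R^2 w)).
G1: ✓.
G2: fails — mRm, mRp but no w with m=w and pR²w.
G3: fails — cRc, cRa but no w with c=w and aR²w.
G4: fails — w0Rw0, w0Rw2 but no w with w0=w and w2R²w.
G5: fails — uRu, uRw but no t with u=t and wR²t.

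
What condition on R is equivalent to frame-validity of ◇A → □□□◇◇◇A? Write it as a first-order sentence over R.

This is a Sahlqvist (Geach-type) schema ◇^1□^0A → □^3◇^3A.
Minimal-valuation argument: fix x; take any y with xR^1y and any z with xR^3z. Set V(A) to the set of worlds R-reachable from y in exactly 0 steps. Then □^0A holds at y, so the antecedent holds at x; validity forces ◇^3A at z, giving a w with zR^3w and yR^0w.
First-order correspondent: ∀x ∀y ∀z ((xRy ∧ xR³z) → ∃w (y = w ∧ zR³w)).

∀x ∀y ∀z ((xRy ∧ xR³z) → ∃w (y = w ∧ zR³w))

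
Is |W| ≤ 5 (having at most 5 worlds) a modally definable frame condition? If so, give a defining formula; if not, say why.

Not definable by any modal formula

If a class were modally definable it would be closed under disjoint unions (Goldblatt–Thomason).
Any modal formula valid on each of 6 disjoint one-world frames is valid on their disjoint union (validity is preserved under disjoint unions). Each one-world frame has |W|=1≤5, but the union has |W|=6.
So the class is not modally definable.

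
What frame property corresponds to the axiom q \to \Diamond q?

Reflexivity

This is frame-equivalent to □q → q (substitute ¬q for q and contrapose).
Suppose □q→q is valid. At any x set V(q)={w : Rxw}. Then □q holds at x, so q holds at x, i.e. Rxx.
The converse is a direct semantic check.
Frame condition: \forall x Rxx.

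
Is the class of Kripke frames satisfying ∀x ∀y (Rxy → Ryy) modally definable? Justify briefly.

This is a Sahlqvist condition; the T□ axiom □(□q → q) defines it.

Definable; □(□q → q) defines it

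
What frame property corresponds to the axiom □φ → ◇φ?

This is the D axiom.
Its frame correspondent is seriality — ∀x ∃y Rxy.

seriality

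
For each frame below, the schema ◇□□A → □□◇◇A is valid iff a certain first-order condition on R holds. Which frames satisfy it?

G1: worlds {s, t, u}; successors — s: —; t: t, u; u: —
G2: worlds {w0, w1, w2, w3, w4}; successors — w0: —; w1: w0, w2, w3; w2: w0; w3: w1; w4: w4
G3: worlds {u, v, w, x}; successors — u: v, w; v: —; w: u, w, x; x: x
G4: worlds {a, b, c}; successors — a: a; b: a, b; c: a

The schema corresponds to a generalized confluence (Geach) condition: ∀x ∀y ∀z ((xRy ∧ xR²z) → ∃w (yR²w ∧ zR²w)).
G1: fails — tRt, tR²u but no w with tR²w and uR²w.
G2: fails — w1Rw0, w1R²w0 but no w with w0R²w and w0R²w.
G3: fails — uRv, uR²u but no t with vR²t and uR²t.
G4: condition met.
Valid on: G4.

G4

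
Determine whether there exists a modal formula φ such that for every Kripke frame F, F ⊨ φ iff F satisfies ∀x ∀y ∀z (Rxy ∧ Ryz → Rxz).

The condition is transitivity. A defining modal formula is □p → □□p.
Suppose □p→□□p is valid. Take Rxy, Ryz and set V(p)={w : Rxw}. Then □p at x, so □□p at x, so □p at y, so p at z, i.e. Rxz.

Definable; □p → □□p defines it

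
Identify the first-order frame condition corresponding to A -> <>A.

This schema is equivalent to the T axiom □A → A.
It corresponds to reflexivity: forall x Rxx.

Reflexivity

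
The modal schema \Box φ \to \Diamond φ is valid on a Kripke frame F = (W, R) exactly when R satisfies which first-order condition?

Suppose □φ→◇φ is valid. At any x set V(φ)=W. Then □φ at x, so ◇φ at x, so x has a successor.

seriality: \forall x \exists y Rxy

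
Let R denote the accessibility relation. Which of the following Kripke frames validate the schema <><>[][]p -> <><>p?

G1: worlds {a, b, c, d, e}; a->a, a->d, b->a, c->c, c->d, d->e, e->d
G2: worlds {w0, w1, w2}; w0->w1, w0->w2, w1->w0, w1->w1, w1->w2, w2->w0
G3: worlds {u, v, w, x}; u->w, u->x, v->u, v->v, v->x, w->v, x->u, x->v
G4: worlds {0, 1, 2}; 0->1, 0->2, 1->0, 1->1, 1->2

G1, G2, G3

The schema corresponds to a generalized confluence (Geach) condition: forall x forall y (x R^2 y -> exists w (y R^2 w & x R^2 w)).
G1: ✓.
G2: ✓.
G3: ✓.
G4: fails — 0R²2 but no w with 2R²w and 0R²w.
Valid on: G1, G2, G3.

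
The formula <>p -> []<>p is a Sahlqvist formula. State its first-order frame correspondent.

Suppose ◇p→□◇p is valid. Take Rxy, Rxz and set V(p)={y}. Then ◇p at x, so □◇p at x, so ◇p at z, so some w with Rzw has p; w=y, i.e. Rzy. By symmetry of the argument, Ryz.
Conversely, any frame satisfying forall x forall y forall z (Rxy & Rxz -> Ryz) validates the schema.
So the correspondent is the Euclidean property.

The Euclidean property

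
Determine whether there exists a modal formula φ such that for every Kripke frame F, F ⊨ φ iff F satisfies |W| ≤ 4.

If a class were modally definable it would be closed under disjoint unions (Goldblatt–Thomason).
Any modal formula valid on each of 5 disjoint one-world frames is valid on their disjoint union (validity is preserved under disjoint unions). Each one-world frame has |W|=1≤4, but the union has |W|=5.
So no modal formula (or set of formulas) defines exactly the |W|≤4 frames.

No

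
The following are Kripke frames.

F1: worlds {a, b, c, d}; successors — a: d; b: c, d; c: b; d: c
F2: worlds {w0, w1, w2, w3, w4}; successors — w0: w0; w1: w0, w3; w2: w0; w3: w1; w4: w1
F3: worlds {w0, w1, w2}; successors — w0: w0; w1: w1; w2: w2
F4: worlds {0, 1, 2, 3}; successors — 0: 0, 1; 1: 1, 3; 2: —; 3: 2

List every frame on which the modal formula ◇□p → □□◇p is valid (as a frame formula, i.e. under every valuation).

Frame correspondent (Sahlqvist): ∀x ∀y ∀z ((xRy ∧ xR²z) → ∃w (yRw ∧ zRw)) — i.e. a generalized confluence (Geach) condition.
F1: fails — aRd, aR²c but no w with dRw and cRw.
F2: fails — w1Rw3, w1R²w0 but no w with w3Rw and w0Rw.
F3: holds.
F4: fails — 0R0, 0R²3 but no w with 0Rw and 3Rw.
Valid on: F3.

F3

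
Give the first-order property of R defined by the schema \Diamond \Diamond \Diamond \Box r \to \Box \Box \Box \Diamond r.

\forall x \forall y \forall z ((x R^3 y \wedge x R^3 z) \to \exists w (yRw \wedge zRw))

This is a Sahlqvist (Geach-type) schema ◇^3□^1r → □^3◇^1r.
First-order correspondent: \forall x \forall y \forall z ((x R^3 y \wedge x R^3 z) \to \exists w (yRw \wedge zRw)).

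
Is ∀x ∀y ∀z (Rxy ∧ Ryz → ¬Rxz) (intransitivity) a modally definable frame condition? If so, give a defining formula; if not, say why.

Not modally definable

Modal frame validity is preserved under surjective bounded morphisms.
The 3-cycle (worlds a,b,c with a→b→c→a) is intransitive. Mapping every world to a single reflexive point • is a surjective bounded morphism; the reflexive point is not intransitive (R••∧R•• but R••).
Hence intransitivity is not modally definable.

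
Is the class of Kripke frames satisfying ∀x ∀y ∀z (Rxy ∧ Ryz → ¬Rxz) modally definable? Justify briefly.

Not modally definable

Any modally definable frame class is closed under surjective bounded morphisms.
The 5-cycle (worlds s,t,u,v,w with s→t→u→v→w→s) is intransitive. Mapping every world to a single reflexive point • is a surjective bounded morphism; the reflexive point is not intransitive (R••∧R•• but R••).
So the class is not modally definable.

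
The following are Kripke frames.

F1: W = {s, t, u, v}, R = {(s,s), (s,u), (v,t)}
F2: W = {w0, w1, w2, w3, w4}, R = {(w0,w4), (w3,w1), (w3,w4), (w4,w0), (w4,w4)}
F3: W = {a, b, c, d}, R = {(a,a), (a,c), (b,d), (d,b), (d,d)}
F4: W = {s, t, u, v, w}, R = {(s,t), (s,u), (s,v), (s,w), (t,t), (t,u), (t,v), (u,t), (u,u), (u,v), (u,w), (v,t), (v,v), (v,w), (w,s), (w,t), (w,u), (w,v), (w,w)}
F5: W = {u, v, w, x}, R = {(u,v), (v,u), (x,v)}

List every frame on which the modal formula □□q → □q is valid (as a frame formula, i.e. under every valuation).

F3, F4

The schema corresponds to density: ∀x ∀y (Rxy → ∃z (Rxz ∧ Rzy)).
F1: fails — Rvt but no z with Rvz and Rzt.
F2: fails — Rw3w1 but no z with Rw3z and Rzw1.
F3: ✓.
F4: ✓.
F5: fails — Ruv but no z with Ruz and Rzv.
Valid on: F3, F4.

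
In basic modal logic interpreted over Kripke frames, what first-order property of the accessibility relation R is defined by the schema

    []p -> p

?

reflexivity

This is the T axiom.
Its frame correspondent is reflexivity — forall x Rxx.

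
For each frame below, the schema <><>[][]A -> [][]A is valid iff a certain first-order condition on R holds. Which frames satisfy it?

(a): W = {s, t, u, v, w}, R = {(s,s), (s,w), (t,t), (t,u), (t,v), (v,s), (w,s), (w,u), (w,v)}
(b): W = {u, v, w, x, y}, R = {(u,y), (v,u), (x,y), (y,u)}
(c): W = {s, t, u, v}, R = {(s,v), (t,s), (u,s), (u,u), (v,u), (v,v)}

(b)

The schema corresponds to a generalized confluence (Geach) condition: forall x forall y forall z ((x R^2 y & x R^2 z) -> exists w (y R^2 w & z = w)).
(a): fails — sR²u, sR²s but no w* with uR²w* and s=w*.
(b): holds.
(c): fails — uR²s, uR²s but no w with sR²w and s=w.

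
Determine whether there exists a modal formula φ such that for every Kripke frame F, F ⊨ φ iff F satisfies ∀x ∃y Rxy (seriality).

This is a Sahlqvist condition; the D axiom □r → ◇r defines it.
Suppose □r→◇r is valid. At any x set V(r)=W. Then □r at x, so ◇r at x, so x has a successor.

Yes — defined by □r → ◇r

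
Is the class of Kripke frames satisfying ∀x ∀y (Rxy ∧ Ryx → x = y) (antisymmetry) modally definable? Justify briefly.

Not definable by any modal formula

Modal frame validity is preserved under surjective bounded morphisms.
The 4-cycle (worlds 0,1,2,3 with 0→1→2→3→0) is antisymmetric. Sending even-indexed worlds to • and odd-indexed worlds to ∘ is a surjective bounded morphism onto the two-world frame with •↔∘, which is not antisymmetric.
Hence antisymmetry is not modally definable.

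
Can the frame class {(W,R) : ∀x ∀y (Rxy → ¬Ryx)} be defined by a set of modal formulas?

No — not modally definable

Modal frame validity is preserved under surjective bounded morphisms.
The 3-cycle (worlds s,t,u with s→t→u→s) is asymmetric. Mapping every world to a single reflexive point • is a surjective bounded morphism, and the reflexive point is not asymmetric (R•• but asymmetry requires ¬R••).
So no modal formula (or set of formulas) defines exactly the asymmetric frames.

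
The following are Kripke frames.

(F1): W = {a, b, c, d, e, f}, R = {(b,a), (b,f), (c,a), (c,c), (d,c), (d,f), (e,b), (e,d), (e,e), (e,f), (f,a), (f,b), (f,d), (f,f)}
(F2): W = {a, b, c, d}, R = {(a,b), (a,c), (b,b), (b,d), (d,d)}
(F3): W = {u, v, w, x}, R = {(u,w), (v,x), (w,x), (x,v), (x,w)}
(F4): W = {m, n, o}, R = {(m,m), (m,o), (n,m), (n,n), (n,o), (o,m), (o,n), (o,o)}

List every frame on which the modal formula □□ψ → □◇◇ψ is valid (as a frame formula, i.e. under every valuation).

Frame correspondent (Sahlqvist): ∀x ∀z (xRz → ∃w (xR²w ∧ zR²w)) — i.e. a generalized confluence (Geach) condition.
(F1): fails — bRa but no w with bR²w and aR²w.
(F2): fails — aRc but no w with aR²w and cR²w.
(F3): fails — uRw but no t with uR²t and wR²t.
(F4): satisfies the condition.

(F4)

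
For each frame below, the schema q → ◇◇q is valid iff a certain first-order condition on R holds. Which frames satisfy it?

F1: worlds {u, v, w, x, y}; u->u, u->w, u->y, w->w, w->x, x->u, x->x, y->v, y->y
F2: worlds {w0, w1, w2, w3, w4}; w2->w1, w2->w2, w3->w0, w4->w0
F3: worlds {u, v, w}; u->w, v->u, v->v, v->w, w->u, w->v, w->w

The schema corresponds to a generalized confluence (Geach) condition: ∀x ∃w (x = w ∧ xR²w).
F1: fails — at v but no t with v=t and vR²t.
F2: fails — at w0 but no w with w0=w and w0R²w.
F3: condition met.

F3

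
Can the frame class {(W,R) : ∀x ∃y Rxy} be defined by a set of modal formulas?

Yes, by □p → ◇p

The condition is seriality. A defining modal formula is □p → ◇p.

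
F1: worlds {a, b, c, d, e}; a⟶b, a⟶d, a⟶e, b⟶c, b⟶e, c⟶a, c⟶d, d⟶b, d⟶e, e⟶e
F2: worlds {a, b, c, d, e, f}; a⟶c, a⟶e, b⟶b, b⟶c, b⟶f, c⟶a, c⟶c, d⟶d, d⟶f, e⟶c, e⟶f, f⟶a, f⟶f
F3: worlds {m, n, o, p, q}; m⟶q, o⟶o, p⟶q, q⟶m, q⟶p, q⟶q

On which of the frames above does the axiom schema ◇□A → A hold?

F3

The schema corresponds to symmetry: ∀x ∀y (Rxy → Ryx).
F1: fails — Rbc but not Rcb.
F2: fails — Rbc but not Rcb.
F3: condition met.
Valid on: F3.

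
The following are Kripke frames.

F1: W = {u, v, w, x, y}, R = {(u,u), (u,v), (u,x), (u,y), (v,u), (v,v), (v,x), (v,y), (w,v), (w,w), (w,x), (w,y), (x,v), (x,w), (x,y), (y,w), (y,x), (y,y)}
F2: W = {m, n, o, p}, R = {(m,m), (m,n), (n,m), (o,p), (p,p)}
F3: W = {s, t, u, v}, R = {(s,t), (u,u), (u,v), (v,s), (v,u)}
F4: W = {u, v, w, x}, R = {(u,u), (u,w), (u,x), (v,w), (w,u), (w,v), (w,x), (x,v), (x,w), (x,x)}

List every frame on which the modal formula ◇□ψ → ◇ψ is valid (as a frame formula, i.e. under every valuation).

Frame correspondent (Sahlqvist): ∀x ∀y (xRy → ∃w (yRw ∧ xRw)) — i.e. a generalized confluence (Geach) condition.
F1: holds.
F2: holds.
F3: fails — sRt but no w with tRw and sRw.
F4: fails — vRw but no t with wRt and vRt.

F1, F2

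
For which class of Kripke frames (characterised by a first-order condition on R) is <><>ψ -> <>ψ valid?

This schema is equivalent to the 4 axiom □ψ → □□ψ.
It corresponds to transitivity: forall x forall y forall z (Rxy & Ryz -> Rxz).

transitivity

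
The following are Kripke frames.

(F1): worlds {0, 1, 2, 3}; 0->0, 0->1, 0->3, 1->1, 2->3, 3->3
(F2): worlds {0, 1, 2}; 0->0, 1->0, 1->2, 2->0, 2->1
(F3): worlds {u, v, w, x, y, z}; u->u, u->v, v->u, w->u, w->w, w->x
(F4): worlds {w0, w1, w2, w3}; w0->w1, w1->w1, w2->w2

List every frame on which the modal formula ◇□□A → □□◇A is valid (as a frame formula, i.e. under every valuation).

This is the axiom for a generalized confluence (Geach) condition; its first-order frame correspondent is ∀x ∀y ∀z ((xRy ∧ xR²z) → ∃w (yR²w ∧ zRw)).
(F1): fails — 0R1, 0R²3 but no w with 1R²w and 3Rw.
(F2): ✓.
(F3): fails — wRu, wR²x but no t with uR²t and xRt.
(F4): ✓.
Valid on: (F2), (F4).

(F2), (F4)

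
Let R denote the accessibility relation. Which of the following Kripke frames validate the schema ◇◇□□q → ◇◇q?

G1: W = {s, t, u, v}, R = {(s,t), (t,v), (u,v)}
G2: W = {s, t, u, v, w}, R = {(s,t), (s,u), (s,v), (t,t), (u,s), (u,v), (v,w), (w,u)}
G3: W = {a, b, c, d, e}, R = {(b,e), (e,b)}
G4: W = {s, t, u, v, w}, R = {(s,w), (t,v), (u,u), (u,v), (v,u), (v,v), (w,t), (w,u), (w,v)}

G3, G4

This is the axiom for a generalized confluence (Geach) condition; its first-order frame correspondent is ∀x ∀y (xR²y → ∃w (yR²w ∧ xR²w)).
G1: fails — sR²v but no w with vR²w and sR²w.
G2: fails — sR²v but no w* with vR²w* and sR²w*.
G3: ✓.
G4: ✓.
Valid on: G3, G4.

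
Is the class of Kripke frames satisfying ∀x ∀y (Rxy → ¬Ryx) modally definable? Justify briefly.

No — not modally definable

Any modally definable frame class is closed under surjective bounded morphisms.
The 4-cycle (worlds s,t,u,v with s→t→u→v→s) is asymmetric. Mapping every world to a single reflexive point • is a surjective bounded morphism, and the reflexive point is not asymmetric (R•• but asymmetry requires ¬R••).
Hence asymmetry is not modally definable.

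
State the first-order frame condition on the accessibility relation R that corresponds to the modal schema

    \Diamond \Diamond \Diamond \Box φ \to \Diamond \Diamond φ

\forall x \forall y (x R^3 y \to \exists w (yRw \wedge x R^2 w))

This is a Sahlqvist (Geach-type) schema ◇^3□^1φ → □^0◇^2φ.
Minimal-valuation argument: fix x; take any y with xR^3y and any z with xR^0z. Set V(φ) to the set of worlds R-reachable from y in exactly 1 step. Then □^1φ holds at y, so the antecedent holds at x; validity forces ◇^2φ at z, giving a w with zR^2w and yR^1w.
First-order correspondent: \forall x \forall y (x R^3 y \to \exists w (yRw \wedge x R^2 w)).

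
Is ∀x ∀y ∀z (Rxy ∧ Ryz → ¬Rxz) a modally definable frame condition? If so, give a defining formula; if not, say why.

If a class were modally definable it would be closed under surjective bounded morphisms (Goldblatt–Thomason).
The 3-cycle (worlds a,b,c with a→b→c→a) is intransitive. Mapping every world to a single reflexive point • is a surjective bounded morphism; the reflexive point is not intransitive (R••∧R•• but R••).
Hence intransitivity is not modally definable.

Not definable by any modal formula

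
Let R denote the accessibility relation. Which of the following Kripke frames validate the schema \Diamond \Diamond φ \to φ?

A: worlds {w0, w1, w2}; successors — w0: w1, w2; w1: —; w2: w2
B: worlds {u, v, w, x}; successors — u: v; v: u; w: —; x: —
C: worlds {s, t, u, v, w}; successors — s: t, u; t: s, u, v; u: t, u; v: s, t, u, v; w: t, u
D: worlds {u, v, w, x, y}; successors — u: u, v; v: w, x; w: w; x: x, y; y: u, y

B

Frame correspondent (Sahlqvist): \forall x \forall y (x R^2 y \to \exists w (y = w \wedge x = w)) — i.e. a generalized confluence (Geach) condition.
A: fails — w0R²w2 but w2 ≠ w0.
B: ✓.
C: fails — sR²t but t ≠ s.
D: fails — uR²v but v ≠ u.
Valid on: B.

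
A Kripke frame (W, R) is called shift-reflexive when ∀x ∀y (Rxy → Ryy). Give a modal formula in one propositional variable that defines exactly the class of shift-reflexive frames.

The condition is shift-reflexivity. The T□ schema □(□q → q) defines it.
Suppose □(□q→q) is valid. Take Rxy and set V(q)={w : Ryw}. Then at y, □q holds; since □(□q→q) at x, □q→q at y, so q at y, i.e. Ryy.

□(□q → q)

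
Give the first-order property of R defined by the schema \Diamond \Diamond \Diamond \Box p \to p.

This is a Sahlqvist (Geach-type) schema ◇^3□^1p → □^0◇^0p.
Minimal-valuation argument: fix x; take any y with xR^3y and any z with xR^0z. Set V(p) to the set of worlds R-reachable from y in exactly 1 step. Then □^1p holds at y, so the antecedent holds at x; validity forces ◇^0p at z, giving a w with zR^0w and yR^1w.
First-order correspondent: \forall x \forall y (x R^3 y \to \exists w (yRw \wedge x = w)).

\forall x \forall y (x R^3 y \to \exists w (yRw \wedge x = w))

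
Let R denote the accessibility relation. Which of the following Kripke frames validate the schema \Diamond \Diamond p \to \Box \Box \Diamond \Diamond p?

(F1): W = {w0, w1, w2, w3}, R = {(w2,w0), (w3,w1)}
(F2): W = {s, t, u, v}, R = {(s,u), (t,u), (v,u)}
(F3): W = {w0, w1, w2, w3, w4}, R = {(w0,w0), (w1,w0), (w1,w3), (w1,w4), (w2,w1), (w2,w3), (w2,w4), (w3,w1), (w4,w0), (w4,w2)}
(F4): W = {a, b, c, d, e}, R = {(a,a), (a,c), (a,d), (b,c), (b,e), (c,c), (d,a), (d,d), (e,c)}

This is the axiom for a generalized confluence (Geach) condition; its first-order frame correspondent is \forall x \forall y \forall z ((x R^2 y \wedge x R^2 z) \to \exists w (y = w \wedge z R^2 w)).
(F1): holds.
(F2): holds.
(F3): fails — w1R²w1, w1R²w0 but no w with w1=w and w0R²w.
(F4): fails — aR²a, aR²c but no w with a=w and cR²w.

(F1), (F2)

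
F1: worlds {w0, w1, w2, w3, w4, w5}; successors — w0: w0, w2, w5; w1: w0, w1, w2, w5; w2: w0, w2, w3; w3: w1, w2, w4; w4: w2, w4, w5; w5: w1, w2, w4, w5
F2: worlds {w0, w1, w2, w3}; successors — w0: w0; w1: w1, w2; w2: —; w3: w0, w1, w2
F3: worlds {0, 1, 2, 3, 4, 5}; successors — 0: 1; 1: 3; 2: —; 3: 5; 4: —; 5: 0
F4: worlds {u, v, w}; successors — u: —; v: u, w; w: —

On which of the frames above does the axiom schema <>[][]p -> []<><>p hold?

The schema corresponds to a generalized confluence (Geach) condition: forall x forall y forall z ((xRy & xRz) -> exists w (y R^2 w & z R^2 w)).
F1: holds.
F2: fails — w1Rw1, w1Rw2 but no w with w1R²w and w2R²w.
F3: holds.
F4: fails — vRu, vRu but no t with uR²t and uR²t.

F1, F3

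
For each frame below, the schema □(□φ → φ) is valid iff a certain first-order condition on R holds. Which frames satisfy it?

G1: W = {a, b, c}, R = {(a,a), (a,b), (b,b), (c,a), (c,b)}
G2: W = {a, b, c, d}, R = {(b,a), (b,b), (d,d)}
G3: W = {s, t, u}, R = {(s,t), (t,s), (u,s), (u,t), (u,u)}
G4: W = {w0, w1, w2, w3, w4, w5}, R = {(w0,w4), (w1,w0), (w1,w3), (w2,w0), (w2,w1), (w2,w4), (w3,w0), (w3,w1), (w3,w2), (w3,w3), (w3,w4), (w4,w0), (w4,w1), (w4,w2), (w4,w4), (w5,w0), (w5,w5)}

The schema corresponds to shift-reflexivity: ∀x ∀y (Rxy → Ryy).
G1: satisfies the condition.
G2: fails — Rba but not Raa.
G3: fails — Rut but not Rtt.
G4: fails — Rw1w0 but not Rw0w0.

G1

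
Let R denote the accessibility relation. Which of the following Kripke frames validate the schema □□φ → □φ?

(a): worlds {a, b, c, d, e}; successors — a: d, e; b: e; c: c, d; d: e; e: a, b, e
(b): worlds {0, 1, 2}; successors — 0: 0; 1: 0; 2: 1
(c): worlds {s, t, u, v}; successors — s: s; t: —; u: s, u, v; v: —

This is the axiom for density; its first-order frame correspondent is ∀x ∀y (Rxy → ∃z (Rxz ∧ Rzy)).
(a): fails — Rad but no z with Raz and Rzd.
(b): fails — R21 but no z with R2z and Rz1.
(c): satisfies the condition.
Valid on: (c).

(c)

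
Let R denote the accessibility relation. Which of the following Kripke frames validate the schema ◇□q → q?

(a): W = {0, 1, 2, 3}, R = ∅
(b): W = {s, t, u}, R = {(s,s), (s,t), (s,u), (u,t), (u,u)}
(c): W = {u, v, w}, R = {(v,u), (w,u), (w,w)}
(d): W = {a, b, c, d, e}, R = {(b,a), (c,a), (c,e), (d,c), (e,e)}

(a)

The schema corresponds to symmetry: ∀x ∀y (Rxy → Ryx).
(a): condition met.
(b): fails — Rut but not Rtu.
(c): fails — Rvu but not Ruv.
(d): fails — Rdc but not Rcd.
Valid on: (a).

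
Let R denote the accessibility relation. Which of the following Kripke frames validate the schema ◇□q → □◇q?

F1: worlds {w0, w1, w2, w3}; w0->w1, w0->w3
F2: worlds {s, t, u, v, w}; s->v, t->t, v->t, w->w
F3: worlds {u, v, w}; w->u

The schema corresponds to convergence: ∀x ∀y ∀z (Rxy ∧ Rxz → ∃w (Ryw ∧ Rzw)).
F1: fails — Rw0w1 and Rw0w1 but w1 and w1 have no common successor.
F2: condition met.
F3: fails — Rwu and Rwu but u and u have no common successor.
Valid on: F2.

F2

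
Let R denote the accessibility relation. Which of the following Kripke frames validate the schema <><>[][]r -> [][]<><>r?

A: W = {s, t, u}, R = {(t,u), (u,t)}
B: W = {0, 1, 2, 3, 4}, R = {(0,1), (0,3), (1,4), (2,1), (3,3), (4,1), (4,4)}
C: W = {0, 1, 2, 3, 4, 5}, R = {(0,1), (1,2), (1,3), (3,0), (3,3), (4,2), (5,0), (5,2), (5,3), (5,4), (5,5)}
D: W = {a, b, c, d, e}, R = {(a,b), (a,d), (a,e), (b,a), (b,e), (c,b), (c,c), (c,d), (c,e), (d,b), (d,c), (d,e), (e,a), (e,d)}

A, D

Frame correspondent (Sahlqvist): forall x forall y forall z ((x R^2 y & x R^2 z) -> exists w (y R^2 w & z R^2 w)) — i.e. a generalized confluence (Geach) condition.
A: holds.
B: fails — 0R²3, 0R²4 but no w with 3R²w and 4R²w.
C: fails — 0R²2, 0R²2 but no w with 2R²w and 2R²w.
D: holds.
Valid on: A, D.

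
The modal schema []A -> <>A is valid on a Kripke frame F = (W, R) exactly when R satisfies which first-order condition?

Seriality

This schema is the D axiom.
Its frame correspondent is seriality — forall x exists y Rxy.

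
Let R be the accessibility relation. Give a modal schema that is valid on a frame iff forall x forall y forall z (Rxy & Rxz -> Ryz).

◇q → □◇q

A defining formula is ◇q → □◇q (the 5 axiom).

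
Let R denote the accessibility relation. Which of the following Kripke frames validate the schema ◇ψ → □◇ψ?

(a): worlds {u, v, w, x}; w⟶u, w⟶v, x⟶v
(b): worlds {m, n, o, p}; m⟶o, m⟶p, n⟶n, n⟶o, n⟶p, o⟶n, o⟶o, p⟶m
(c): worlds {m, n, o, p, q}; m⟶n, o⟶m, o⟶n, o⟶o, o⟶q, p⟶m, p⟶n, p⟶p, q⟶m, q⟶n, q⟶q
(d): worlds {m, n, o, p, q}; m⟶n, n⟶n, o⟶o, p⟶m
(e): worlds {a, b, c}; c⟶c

(e)

The schema corresponds to the Euclidean property: ∀x ∀y ∀z (Rxy ∧ Rxz → Ryz).
(a): fails — Rwu and Rwu but not Ruu.
(b): fails — Rmo and Rmp but not Rop.
(c): fails — Rmn and Rmn but not Rnn.
(d): fails — Rpm and Rpm but not Rmm.
(e): satisfies the condition.
Valid on: (e).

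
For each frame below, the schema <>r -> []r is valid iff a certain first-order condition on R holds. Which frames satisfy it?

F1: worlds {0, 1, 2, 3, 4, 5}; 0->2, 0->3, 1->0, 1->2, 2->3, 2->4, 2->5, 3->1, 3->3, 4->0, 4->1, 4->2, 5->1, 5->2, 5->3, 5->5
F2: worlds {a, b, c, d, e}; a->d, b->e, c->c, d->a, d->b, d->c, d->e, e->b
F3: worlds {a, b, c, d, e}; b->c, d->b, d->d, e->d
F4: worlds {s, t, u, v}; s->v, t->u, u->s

This is the axiom for partial functionality; its first-order frame correspondent is forall x forall y forall z (Rxy & Rxz -> y = z).
F1: fails — 0 sees both 2 and 3.
F2: fails — d sees both a and b.
F3: fails — d sees both b and d.
F4: ✓.

F4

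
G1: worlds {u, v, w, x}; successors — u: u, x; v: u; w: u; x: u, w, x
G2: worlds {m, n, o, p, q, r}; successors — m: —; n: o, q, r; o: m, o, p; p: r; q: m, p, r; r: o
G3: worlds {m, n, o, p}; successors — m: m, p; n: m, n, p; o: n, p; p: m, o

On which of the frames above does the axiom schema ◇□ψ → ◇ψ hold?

Frame correspondent (Sahlqvist): ∀x ∀y (xRy → ∃w (yRw ∧ xRw)) — i.e. a generalized confluence (Geach) condition.
G1: satisfies the condition.
G2: fails — oRm but no w with mRw and oRw.
G3: fails — oRp but no w with pRw and oRw.
Valid on: G1.

G1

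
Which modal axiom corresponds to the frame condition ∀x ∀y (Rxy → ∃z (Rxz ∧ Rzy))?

A defining formula is □□q → □q (the C4 axiom).
Suppose □□q→□q is valid. Take Rxy and set V(q)={w : xR²w}. Then □□q at x, so □q at x, so q at y, i.e. ∃z(Rxz∧Rzy).

□□q → □q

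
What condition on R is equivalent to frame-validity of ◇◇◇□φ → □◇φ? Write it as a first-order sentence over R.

This is a Sahlqvist (Geach-type) schema ◇^3□^1φ → □^1◇^1φ.
First-order correspondent: ∀x ∀y ∀z ((xR³y ∧ xRz) → ∃w (yRw ∧ zRw)).

∀x ∀y ∀z ((xR³y ∧ xRz) → ∃w (yRw ∧ zRw))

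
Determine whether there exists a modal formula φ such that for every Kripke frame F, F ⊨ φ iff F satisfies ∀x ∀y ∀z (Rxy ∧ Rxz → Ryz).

This is a Sahlqvist condition; the 5 axiom ◇r → □◇r defines it.

Yes — defined by ◇r → □◇r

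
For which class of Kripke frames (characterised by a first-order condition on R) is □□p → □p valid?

Suppose □□p→□p is valid. Take Rxy and set V(p)={w : xR²w}. Then □□p at x, so □p at x, so p at y, i.e. ∃z(Rxz∧Rzy).
Conversely, any frame satisfying ∀x ∀y (Rxy → ∃z (Rxz ∧ Rzy)) validates the schema.
So the correspondent is density.

density: ∀x ∀y (Rxy → ∃z (Rxz ∧ Rzy))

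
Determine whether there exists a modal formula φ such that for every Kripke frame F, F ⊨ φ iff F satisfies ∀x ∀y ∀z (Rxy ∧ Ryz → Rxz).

Yes: it is transitivity, defined by the 4 schema □q → □□q.
Suppose □q→□□q is valid. Take Rxy, Ryz and set V(q)={w : Rxw}. Then □q at x, so □□q at x, so □q at y, so q at z, i.e. Rxz.

Yes, by □q → □□q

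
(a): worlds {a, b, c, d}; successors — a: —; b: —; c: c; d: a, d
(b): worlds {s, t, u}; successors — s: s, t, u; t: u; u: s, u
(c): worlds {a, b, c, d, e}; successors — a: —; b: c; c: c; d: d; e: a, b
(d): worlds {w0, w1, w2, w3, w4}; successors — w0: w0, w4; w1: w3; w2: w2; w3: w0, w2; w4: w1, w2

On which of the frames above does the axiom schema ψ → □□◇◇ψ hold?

This is the axiom for a generalized confluence (Geach) condition; its first-order frame correspondent is ∀x ∀z (xR²z → ∃w (x = w ∧ zR²w)).
(a): fails — dR²a but no w with d=w and aR²w.
(b): satisfies the condition.
(c): fails — bR²c but no w with b=w and cR²w.
(d): fails — w0R²w2 but no w with w0=w and w2R²w.
Valid on: (b).

(b)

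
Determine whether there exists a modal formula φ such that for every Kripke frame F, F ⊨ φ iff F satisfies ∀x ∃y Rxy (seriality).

This is a Sahlqvist condition; the D axiom □r → ◇r defines it.

Yes, by □r → ◇r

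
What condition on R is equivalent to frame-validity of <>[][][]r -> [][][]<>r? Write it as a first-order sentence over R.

forall x forall y forall z ((xRy & x R^3 z) -> exists w (y R^3 w & zRw))

This is a Sahlqvist (Geach-type) schema ◇^1□^3r → □^3◇^1r.
Minimal-valuation argument: fix x; take any y with xR^1y and any z with xR^3z. Set V(r) to the set of worlds R-reachable from y in exactly 3 steps. Then □^3r holds at y, so the antecedent holds at x; validity forces ◇^1r at z, giving a w with zR^1w and yR^3w.
First-order correspondent: forall x forall y forall z ((xRy & x R^3 z) -> exists w (y R^3 w & zRw)).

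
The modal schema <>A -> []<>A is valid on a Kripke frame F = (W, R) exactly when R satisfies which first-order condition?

Suppose ◇A→□◇A is valid. Take Rxy, Rxz and set V(A)={y}. Then ◇A at x, so □◇A at x, so ◇A at z, so some w with Rzw has A; w=y, i.e. Rzy. By symmetry of the argument, Ryz.
Conversely, any frame satisfying forall x forall y forall z (Rxy & Rxz -> Ryz) validates the schema.
Frame condition: forall x forall y forall z (Rxy & Rxz -> Ryz).

the Euclidean property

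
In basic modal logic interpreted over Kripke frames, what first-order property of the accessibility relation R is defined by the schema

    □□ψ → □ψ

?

This is the C4 axiom.
It corresponds to density: ∀x ∀y (Rxy → ∃z (Rxz ∧ Rzy)).

Density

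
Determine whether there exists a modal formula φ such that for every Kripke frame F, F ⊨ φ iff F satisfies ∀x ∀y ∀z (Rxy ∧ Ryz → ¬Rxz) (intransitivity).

No — not modally definable

If a class were modally definable it would be closed under surjective bounded morphisms (Goldblatt–Thomason).
The 7-cycle (worlds s,t,u,v,w,x,y with s→t→u→v→w→x→y→s) is intransitive. Mapping every world to a single reflexive point • is a surjective bounded morphism; the reflexive point is not intransitive (R••∧R•• but R••).
So the class is not modally definable.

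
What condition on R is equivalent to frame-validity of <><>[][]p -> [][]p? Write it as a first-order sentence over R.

This is a Sahlqvist (Geach-type) schema ◇^2□^2p → □^2◇^0p.
First-order correspondent: forall x forall y forall z ((x R^2 y & x R^2 z) -> exists w (y R^2 w & z = w)).

forall x forall y forall z ((x R^2 y & x R^2 z) -> exists w (y R^2 w & z = w))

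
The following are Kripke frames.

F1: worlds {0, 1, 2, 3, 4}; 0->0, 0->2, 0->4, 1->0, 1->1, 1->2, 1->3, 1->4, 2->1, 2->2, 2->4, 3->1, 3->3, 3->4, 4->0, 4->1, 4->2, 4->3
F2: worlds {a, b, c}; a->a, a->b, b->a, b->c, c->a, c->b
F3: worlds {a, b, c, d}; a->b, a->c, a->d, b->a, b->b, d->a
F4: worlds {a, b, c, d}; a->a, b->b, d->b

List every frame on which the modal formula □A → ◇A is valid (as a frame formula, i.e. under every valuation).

F1, F2

This is the axiom for seriality; its first-order frame correspondent is ∀x ∃y Rxy.
F1: satisfies the condition.
F2: satisfies the condition.
F3: fails — world c has no successor.
F4: fails — world c has no successor.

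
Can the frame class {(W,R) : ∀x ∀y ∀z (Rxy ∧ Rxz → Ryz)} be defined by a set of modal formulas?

Definable; ◇q → □◇q defines it

Yes: it is the Euclidean property, defined by the 5 schema ◇q → □◇q.
Suppose ◇q→□◇q is valid. Take Rxy, Rxz and set V(q)={y}. Then ◇q at x, so □◇q at x, so ◇q at z, so some w with Rzw has q; w=y, i.e. Rzy. By symmetry of the argument, Ryz.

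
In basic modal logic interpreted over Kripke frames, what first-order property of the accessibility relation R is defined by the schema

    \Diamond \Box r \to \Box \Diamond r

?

convergence

This is the .2 axiom.
It corresponds to convergence: \forall x \forall y \forall z (Rxy \wedge Rxz \to \exists w (Ryw \wedge Rzw)).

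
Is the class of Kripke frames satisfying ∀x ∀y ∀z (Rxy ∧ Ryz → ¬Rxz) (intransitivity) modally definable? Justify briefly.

Any modally definable frame class is closed under surjective bounded morphisms.
The 5-cycle (worlds s,t,u,v,w with s→t→u→v→w→s) is intransitive. Mapping every world to a single reflexive point • is a surjective bounded morphism; the reflexive point is not intransitive (R••∧R•• but R••).
So the class is not modally definable.

No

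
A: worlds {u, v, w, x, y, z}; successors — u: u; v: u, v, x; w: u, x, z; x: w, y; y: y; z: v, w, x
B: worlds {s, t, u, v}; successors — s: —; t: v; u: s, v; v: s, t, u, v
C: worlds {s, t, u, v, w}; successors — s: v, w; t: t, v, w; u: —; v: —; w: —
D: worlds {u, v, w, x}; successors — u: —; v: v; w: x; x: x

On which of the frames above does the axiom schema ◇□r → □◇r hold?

The schema corresponds to convergence: ∀x ∀y ∀z (Rxy ∧ Rxz → ∃w (Ryw ∧ Rzw)).
A: fails — Rvv and Rvx but v and x have no common successor.
B: fails — Ruv and Rus but v and s have no common successor.
C: fails — Rsv and Rsv but v and v have no common successor.
D: condition met.

D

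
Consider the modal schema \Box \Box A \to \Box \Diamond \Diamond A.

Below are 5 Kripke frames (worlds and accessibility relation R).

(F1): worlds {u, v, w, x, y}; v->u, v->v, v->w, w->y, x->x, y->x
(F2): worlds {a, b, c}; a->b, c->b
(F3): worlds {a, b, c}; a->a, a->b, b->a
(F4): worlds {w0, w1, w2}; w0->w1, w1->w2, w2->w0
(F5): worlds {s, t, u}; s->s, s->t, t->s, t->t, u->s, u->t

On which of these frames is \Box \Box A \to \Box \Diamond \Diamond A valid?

(F3), (F5)

The schema corresponds to a generalized confluence (Geach) condition: \forall x \forall z (xRz \to \exists w (x R^2 w \wedge z R^2 w)).
(F1): fails — vRu but no t with vR²t and uR²t.
(F2): fails — aRb but no w with aR²w and bR²w.
(F3): ✓.
(F4): fails — w0Rw1 but no w with w0R²w and w1R²w.
(F5): ✓.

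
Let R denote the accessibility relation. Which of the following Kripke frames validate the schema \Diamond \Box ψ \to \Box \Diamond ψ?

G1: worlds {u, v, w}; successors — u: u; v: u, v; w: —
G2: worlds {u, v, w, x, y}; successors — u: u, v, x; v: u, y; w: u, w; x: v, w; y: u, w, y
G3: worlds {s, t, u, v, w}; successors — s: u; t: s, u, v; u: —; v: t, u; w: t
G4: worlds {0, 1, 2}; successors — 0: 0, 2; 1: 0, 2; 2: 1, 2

G1, G4

This is the axiom for convergence; its first-order frame correspondent is \forall x \forall y \forall z (Rxy \wedge Rxz \to \exists w (Ryw \wedge Rzw)).
G1: holds.
G2: fails — Ruv and Rux but v and x have no common successor.
G3: fails — Rsu and Rsu but u and u have no common successor.
G4: holds.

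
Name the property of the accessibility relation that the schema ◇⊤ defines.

◇⊤ holds at w iff w has a successor, so frame-validity of ◇⊤ is exactly seriality. Equivalently via □q → ◇q:
Suppose □q→◇q is valid. At any x set V(q)=W. Then □q at x, so ◇q at x, so x has a successor.

seriality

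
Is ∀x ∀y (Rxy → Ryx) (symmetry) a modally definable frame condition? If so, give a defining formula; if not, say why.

The condition is symmetry. A defining modal formula is r → □◇r.
Suppose r→□◇r is valid. Take Rxy and set V(r)={x}. Then r at x, so □◇r at x, so ◇r at y, so some z with Ryz has r; z=x, i.e. Ryx.

Definable; r → □◇r defines it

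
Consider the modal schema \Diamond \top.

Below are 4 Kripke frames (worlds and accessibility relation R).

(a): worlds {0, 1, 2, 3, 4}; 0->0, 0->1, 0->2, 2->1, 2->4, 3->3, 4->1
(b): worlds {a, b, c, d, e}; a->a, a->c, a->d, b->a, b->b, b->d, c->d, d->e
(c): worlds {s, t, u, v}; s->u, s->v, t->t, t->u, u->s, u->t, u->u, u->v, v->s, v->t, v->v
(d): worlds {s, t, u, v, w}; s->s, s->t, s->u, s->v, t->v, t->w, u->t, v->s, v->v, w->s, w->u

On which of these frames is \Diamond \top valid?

This is the axiom for seriality; its first-order frame correspondent is \forall x \exists y Rxy.
(a): fails — world 1 has no successor.
(b): fails — world e has no successor.
(c): ✓.
(d): ✓.

(c), (d)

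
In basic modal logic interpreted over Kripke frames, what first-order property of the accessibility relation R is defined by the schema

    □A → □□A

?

Suppose □A→□□A is valid. Take Rxy, Ryz and set V(A)={w : Rxw}. Then □A at x, so □□A at x, so □A at y, so A at z, i.e. Rxz.

Transitivity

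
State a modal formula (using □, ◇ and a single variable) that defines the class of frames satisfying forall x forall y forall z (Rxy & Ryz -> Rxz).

□p → □□p

This is transitivity; the standard corresponding axiom is 4: □p → □□p.
Suppose □p→□□p is valid. Take Rxy, Ryz and set V(p)={w : Rxw}. Then □p at x, so □□p at x, so □p at y, so p at z, i.e. Rxz.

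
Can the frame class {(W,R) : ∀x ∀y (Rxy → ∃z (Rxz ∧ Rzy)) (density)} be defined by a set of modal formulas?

Yes, by □□q → □q

This is a Sahlqvist condition; the C4 axiom □□q → □q defines it.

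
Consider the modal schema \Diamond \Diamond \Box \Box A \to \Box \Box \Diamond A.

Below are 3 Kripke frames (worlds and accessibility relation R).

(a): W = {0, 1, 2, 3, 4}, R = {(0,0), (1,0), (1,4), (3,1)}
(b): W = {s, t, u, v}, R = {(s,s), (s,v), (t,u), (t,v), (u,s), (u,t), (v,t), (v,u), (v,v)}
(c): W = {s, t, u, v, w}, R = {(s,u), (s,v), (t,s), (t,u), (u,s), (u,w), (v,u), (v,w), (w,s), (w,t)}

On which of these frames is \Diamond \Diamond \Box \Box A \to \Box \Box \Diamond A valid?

(b)

The schema corresponds to a generalized confluence (Geach) condition: \forall x \forall y \forall z ((x R^2 y \wedge x R^2 z) \to \exists w (y R^2 w \wedge zRw)).
(a): fails — 3R²0, 3R²4 but no w with 0R²w and 4Rw.
(b): holds.
(c): fails — tR²v, tR²s but no w* with vR²w* and sRw*.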